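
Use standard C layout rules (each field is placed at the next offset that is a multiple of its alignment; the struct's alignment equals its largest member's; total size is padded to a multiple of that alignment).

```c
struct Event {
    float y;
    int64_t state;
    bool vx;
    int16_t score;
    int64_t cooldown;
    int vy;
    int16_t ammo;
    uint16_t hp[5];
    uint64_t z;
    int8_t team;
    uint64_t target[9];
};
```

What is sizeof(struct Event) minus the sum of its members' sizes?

0..4  y  (4B, 4-aligned)
4..8  -- padding (4B)
8..16  state  (8B, 8-aligned)
16..17  vx  (1B, 1-aligned)
17..18  -- padding (1B)
18..20  score  (2B, 2-aligned)
20..24  -- padding (4B)
24..32  cooldown  (8B, 8-aligned)
32..36  vy  (4B, 4-aligned)
36..38  ammo  (2B, 2-aligned)
38..48  hp  (10B, 2-aligned)
48..56  z  (8B, 8-aligned)
56..57  team  (1B, 1-aligned)
57..64  -- padding (7B)
64..136  target  (72B, 8-aligned)
sizeof = 136, alignof = 8
data bytes 120, size 136 → padding 16

16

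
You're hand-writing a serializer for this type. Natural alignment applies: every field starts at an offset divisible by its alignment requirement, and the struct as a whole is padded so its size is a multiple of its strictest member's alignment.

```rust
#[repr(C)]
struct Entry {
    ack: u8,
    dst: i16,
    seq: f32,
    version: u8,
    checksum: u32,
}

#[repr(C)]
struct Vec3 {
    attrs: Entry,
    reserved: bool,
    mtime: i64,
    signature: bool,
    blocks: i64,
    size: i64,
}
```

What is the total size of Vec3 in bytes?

Entry: @0: ack [1B, align 1] → 1; +1 pad (align 2); @2: dst [2B, align 2] → 4; @4: seq [4B, align 4] → 8; @8: version [1B, align 1] → 9; +3 pad (align 4); @12: checksum [4B, align 4] → 16; size 16, align 4
@0: attrs [16B, align 4] → 16
@16: reserved [1B, align 1] → 17
+7 pad (align 8)
@24: mtime [8B, align 8] → 32
@32: signature [1B, align 1] → 33
+7 pad (align 8)
@40: blocks [8B, align 8] → 48
@48: size [8B, align 8] → 56
size 56, align 8

56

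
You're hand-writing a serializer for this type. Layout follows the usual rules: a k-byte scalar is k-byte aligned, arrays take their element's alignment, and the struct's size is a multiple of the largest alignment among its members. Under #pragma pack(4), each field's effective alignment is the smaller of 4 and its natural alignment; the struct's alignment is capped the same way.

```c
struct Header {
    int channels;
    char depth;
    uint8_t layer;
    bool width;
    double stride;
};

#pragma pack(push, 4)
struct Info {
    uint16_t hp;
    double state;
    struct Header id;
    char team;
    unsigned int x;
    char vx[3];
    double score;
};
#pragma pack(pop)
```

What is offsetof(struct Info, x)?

Header: @0: channels [4B, align 4] → 4; @4: depth [1B, align 1] → 5; @5: layer [1B, align 1] → 6; @6: width [1B, align 1] → 7; +1 pad (align 8); @8: stride [8B, align 8] → 16; size 16, align 8
@0: hp [2B, align 2] → 2
+2 pad (align 4)
@4: state [8B, align 4] → 12
@12: id [16B, align 4] → 28
@28: team [1B, align 1] → 29
+3 pad (align 4)
@32: x [4B, align 4] → 36

32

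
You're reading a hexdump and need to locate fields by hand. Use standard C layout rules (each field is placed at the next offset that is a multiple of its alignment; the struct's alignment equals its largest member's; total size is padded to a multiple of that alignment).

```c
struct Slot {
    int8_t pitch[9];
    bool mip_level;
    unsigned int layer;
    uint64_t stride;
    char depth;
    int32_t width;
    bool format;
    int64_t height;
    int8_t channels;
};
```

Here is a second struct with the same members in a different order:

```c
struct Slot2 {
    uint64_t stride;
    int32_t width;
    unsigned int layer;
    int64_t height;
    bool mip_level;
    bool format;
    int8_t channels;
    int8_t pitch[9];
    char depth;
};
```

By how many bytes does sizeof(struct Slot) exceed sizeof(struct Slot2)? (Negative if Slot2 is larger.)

16

pitch at 0 (size 9, align 1) → ends 9
mip_level at 9 (size 1, align 1) → ends 10
pad 2 to align 4 for layer
layer at 12 (size 4, align 4) → ends 16
stride at 16 (size 8, align 8) → ends 24
depth at 24 (size 1, align 1) → ends 25
pad 3 to align 4 for width
width at 28 (size 4, align 4) → ends 32
format at 32 (size 1, align 1) → ends 33
pad 7 to align 8 for height
height at 40 (size 8, align 8) → ends 48
channels at 48 (size 1, align 1) → ends 49
tail pad 7 to reach multiple of 8
total 56 bytes, alignment 8
— Slot2 —
stride at 0 (size 8, align 8) → ends 8
width at 8 (size 4, align 4) → ends 12
layer at 12 (size 4, align 4) → ends 16
height at 16 (size 8, align 8) → ends 24
mip_level at 24 (size 1, align 1) → ends 25
format at 25 (size 1, align 1) → ends 26
channels at 26 (size 1, align 1) → ends 27
pitch at 27 (size 9, align 1) → ends 36
depth at 36 (size 1, align 1) → ends 37
tail pad 3 to reach multiple of 8
total 40 bytes, alignment 8
56 − 40 = 16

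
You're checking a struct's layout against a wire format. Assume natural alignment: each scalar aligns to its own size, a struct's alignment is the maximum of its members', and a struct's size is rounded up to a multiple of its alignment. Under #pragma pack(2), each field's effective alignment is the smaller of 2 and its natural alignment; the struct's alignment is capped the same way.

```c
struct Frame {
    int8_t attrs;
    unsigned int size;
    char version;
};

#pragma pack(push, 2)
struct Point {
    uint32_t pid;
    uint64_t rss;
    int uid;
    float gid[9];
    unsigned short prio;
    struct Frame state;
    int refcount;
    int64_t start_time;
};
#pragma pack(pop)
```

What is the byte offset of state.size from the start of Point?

Frame: attrs at 0 (size 1, align 1) → ends 1; pad 3 to align 4 for size; size at 4 (size 4, align 4) → ends 8; version at 8 (size 1, align 1) → ends 9; tail pad 3 to reach multiple of 4; total 12 bytes, alignment 4
pid at 0 (size 4, align 2) → ends 4
rss at 4 (size 8, align 2) → ends 12
uid at 12 (size 4, align 2) → ends 16
gid at 16 (size 36, align 2) → ends 52
prio at 52 (size 2, align 2) → ends 54
state at 54 (size 12, align 2) → ends 66
within Frame: size at 4
54 + 4 = 58

58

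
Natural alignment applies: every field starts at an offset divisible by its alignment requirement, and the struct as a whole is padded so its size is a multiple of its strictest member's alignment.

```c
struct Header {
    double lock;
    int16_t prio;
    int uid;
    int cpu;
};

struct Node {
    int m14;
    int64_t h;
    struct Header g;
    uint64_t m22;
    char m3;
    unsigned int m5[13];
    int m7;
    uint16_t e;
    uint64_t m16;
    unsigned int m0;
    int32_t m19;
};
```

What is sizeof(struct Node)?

Header: @0: lock [8B, align 8] → 8; @8: prio [2B, align 2] → 10; +2 pad (align 4); @12: uid [4B, align 4] → 16; @16: cpu [4B, align 4] → 20; +4 tail pad (align 8); size 24, align 8
@0: m14 [4B, align 4] → 4
+4 pad (align 8)
@8: h [8B, align 8] → 16
@16: g [24B, align 8] → 40
@40: m22 [8B, align 8] → 48
@48: m3 [1B, align 1] → 49
+3 pad (align 4)
@52: m5 [52B, align 4] → 104
@104: m7 [4B, align 4] → 108
@108: e [2B, align 2] → 110
+2 pad (align 8)
@112: m16 [8B, align 8] → 120
@120: m0 [4B, align 4] → 124
@124: m19 [4B, align 4] → 128
size 128, align 8

128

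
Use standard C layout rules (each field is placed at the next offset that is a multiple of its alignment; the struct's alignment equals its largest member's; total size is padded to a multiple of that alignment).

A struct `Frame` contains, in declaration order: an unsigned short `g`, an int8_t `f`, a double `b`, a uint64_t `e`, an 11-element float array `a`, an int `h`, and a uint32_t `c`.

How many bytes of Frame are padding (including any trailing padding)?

9

@0: g [2B, align 2] → 2
@2: f [1B, align 1] → 3
+5 pad (align 8)
@8: b [8B, align 8] → 16
@16: e [8B, align 8] → 24
@24: a [44B, align 4] → 68
@68: h [4B, align 4] → 72
@72: c [4B, align 4] → 76
+4 tail pad (align 8)
size 80, align 8
data bytes 71, size 80 → padding 9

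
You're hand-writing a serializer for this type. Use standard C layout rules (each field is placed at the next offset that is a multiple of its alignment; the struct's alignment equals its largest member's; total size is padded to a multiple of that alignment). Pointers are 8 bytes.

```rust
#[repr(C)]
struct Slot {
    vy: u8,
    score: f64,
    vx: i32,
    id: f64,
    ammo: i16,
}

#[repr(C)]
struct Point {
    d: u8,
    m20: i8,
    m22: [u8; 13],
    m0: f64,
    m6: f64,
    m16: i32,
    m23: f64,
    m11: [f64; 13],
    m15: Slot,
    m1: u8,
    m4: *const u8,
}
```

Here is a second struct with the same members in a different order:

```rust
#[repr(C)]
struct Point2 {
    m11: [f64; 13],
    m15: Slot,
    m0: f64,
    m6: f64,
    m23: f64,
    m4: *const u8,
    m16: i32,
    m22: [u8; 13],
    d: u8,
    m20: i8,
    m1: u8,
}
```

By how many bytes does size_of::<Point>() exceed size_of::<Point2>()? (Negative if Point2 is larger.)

Slot: @0: vy [1B, align 1] → 1; +7 pad (align 8); @8: score [8B, align 8] → 16; @16: vx [4B, align 4] → 20; +4 pad (align 8); @24: id [8B, align 8] → 32; @32: ammo [2B, align 2] → 34; +6 tail pad (align 8); size 40, align 8
@0: d [1B, align 1] → 1
@1: m20 [1B, align 1] → 2
@2: m22 [13B, align 1] → 15
+1 pad (align 8)
@16: m0 [8B, align 8] → 24
@24: m6 [8B, align 8] → 32
@32: m16 [4B, align 4] → 36
+4 pad (align 8)
@40: m23 [8B, align 8] → 48
@48: m11 [104B, align 8] → 152
@152: m15 [40B, align 8] → 192
@192: m1 [1B, align 1] → 193
+7 pad (align 8)
@200: m4 [8B, align 8] → 208
size 208, align 8
— Point2 —
@0: m11 [104B, align 8] → 104
@104: m15 [40B, align 8] → 144
@144: m0 [8B, align 8] → 152
@152: m6 [8B, align 8] → 160
@160: m23 [8B, align 8] → 168
@168: m4 [8B, align 8] → 176
@176: m16 [4B, align 4] → 180
@180: m22 [13B, align 1] → 193
@193: d [1B, align 1] → 194
@194: m20 [1B, align 1] → 195
@195: m1 [1B, align 1] → 196
+4 tail pad (align 8)
size 200, align 8
208 − 200 = 8

8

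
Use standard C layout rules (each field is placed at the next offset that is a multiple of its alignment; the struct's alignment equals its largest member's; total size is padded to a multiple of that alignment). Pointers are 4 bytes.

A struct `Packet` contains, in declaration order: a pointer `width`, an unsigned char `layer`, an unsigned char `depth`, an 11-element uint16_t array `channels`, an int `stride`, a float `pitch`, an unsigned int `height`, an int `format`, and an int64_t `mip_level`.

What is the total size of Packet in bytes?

@0: width [4B, align 4] → 4
@4: layer [1B, align 1] → 5
@5: depth [1B, align 1] → 6
@6: channels [22B, align 2] → 28
@28: stride [4B, align 4] → 32
@32: pitch [4B, align 4] → 36
@36: height [4B, align 4] → 40
@40: format [4B, align 4] → 44
+4 pad (align 8)
@48: mip_level [8B, align 8] → 56
size 56, align 8

56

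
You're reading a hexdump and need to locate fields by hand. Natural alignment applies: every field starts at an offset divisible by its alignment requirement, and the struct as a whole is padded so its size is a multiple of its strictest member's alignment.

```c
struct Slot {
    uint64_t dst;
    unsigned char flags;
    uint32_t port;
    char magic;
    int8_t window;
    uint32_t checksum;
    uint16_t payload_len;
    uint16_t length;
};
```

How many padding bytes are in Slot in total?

9

dst at 0 (size 8, align 8) → ends 8
flags at 8 (size 1, align 1) → ends 9
pad 3 to align 4 for port
port at 12 (size 4, align 4) → ends 16
magic at 16 (size 1, align 1) → ends 17
window at 17 (size 1, align 1) → ends 18
pad 2 to align 4 for checksum
checksum at 20 (size 4, align 4) → ends 24
payload_len at 24 (size 2, align 2) → ends 26
length at 26 (size 2, align 2) → ends 28
tail pad 4 to reach multiple of 8
total 32 bytes, alignment 8
data bytes 23, size 32 → padding 9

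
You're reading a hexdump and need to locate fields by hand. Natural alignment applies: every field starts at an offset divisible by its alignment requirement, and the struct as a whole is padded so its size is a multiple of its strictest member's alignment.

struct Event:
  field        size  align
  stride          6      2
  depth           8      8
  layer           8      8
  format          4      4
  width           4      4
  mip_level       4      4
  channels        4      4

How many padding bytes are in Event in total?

2

stride at 0 (size 6, align 2) → ends 6
pad 2 to align 8 for depth
depth at 8 (size 8, align 8) → ends 16
layer at 16 (size 8, align 8) → ends 24
format at 24 (size 4, align 4) → ends 28
width at 28 (size 4, align 4) → ends 32
mip_level at 32 (size 4, align 4) → ends 36
channels at 36 (size 4, align 4) → ends 40
total 40 bytes, alignment 8
data bytes 38, size 40 → padding 2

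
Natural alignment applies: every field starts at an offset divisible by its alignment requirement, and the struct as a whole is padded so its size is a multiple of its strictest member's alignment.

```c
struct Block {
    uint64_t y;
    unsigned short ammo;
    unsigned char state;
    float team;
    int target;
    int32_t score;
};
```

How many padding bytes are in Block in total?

@0: y [8B, align 8] → 8
@8: ammo [2B, align 2] → 10
@10: state [1B, align 1] → 11
+1 pad (align 4)
@12: team [4B, align 4] → 16
@16: target [4B, align 4] → 20
@20: score [4B, align 4] → 24
size 24, align 8
data bytes 23, size 24 → padding 1

1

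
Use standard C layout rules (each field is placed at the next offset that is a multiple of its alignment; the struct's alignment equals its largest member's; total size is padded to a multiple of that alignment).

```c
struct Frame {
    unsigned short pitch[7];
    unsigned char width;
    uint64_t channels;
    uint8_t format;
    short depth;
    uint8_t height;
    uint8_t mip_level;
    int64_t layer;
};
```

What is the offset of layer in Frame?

32

@0: pitch [14B, align 2] → 14
@14: width [1B, align 1] → 15
+1 pad (align 8)
@16: channels [8B, align 8] → 24
@24: format [1B, align 1] → 25
+1 pad (align 2)
@26: depth [2B, align 2] → 28
@28: height [1B, align 1] → 29
@29: mip_level [1B, align 1] → 30
+2 pad (align 8)
@32: layer [8B, align 8] → 40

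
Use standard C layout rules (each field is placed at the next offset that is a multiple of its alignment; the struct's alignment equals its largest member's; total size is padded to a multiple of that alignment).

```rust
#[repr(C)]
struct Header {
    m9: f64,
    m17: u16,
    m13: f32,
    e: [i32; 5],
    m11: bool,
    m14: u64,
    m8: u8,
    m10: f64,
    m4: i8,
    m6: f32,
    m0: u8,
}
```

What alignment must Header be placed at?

member alignments: m9=8, m17=2, m13=4, e=4, m11=1, m14=8, m8=1, m10=8, m4=1, m6=4, m0=1
max = 8

8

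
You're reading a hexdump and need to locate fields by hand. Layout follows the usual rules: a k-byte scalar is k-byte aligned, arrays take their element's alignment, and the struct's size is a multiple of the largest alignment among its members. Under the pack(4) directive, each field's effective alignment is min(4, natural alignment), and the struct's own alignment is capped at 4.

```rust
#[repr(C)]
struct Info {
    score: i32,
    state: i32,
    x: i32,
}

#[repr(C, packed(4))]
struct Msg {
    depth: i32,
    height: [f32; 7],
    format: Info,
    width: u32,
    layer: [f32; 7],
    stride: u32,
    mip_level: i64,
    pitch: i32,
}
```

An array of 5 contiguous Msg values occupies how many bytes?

Info: @0: score [4B, align 4] → 4; @4: state [4B, align 4] → 8; @8: x [4B, align 4] → 12; size 12, align 4
@0: depth [4B, align 4] → 4
@4: height [28B, align 4] → 32
@32: format [12B, align 4] → 44
@44: width [4B, align 4] → 48
@48: layer [28B, align 4] → 76
@76: stride [4B, align 4] → 80
@80: mip_level [8B, align 4] → 88
@88: pitch [4B, align 4] → 92
size 92, align 4
array of 5: 5 × 92 = 460

460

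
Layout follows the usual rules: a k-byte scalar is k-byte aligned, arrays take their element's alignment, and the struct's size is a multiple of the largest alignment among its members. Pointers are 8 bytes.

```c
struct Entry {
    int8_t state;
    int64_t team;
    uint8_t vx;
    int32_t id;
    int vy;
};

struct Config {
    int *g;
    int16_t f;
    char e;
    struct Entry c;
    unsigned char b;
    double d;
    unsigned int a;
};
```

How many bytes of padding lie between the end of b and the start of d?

Entry: @0: state [1B, align 1] → 1; +7 pad (align 8); @8: team [8B, align 8] → 16; @16: vx [1B, align 1] → 17; +3 pad (align 4); @20: id [4B, align 4] → 24; @24: vy [4B, align 4] → 28; +4 tail pad (align 8); size 32, align 8
@0: g [8B, align 8] → 8
@8: f [2B, align 2] → 10
@10: e [1B, align 1] → 11
+5 pad (align 8)
@16: c [32B, align 8] → 48
@48: b [1B, align 1] → 49
+7 pad (align 8)
@56: d [8B, align 8] → 64

7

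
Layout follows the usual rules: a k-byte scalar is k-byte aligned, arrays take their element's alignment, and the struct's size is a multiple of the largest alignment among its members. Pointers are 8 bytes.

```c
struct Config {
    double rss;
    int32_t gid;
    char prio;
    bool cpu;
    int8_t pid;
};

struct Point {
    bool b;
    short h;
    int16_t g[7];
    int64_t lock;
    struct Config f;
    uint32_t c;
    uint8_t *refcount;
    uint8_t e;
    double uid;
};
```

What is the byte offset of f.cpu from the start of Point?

45

Config: @0: rss [8B, align 8] → 8; @8: gid [4B, align 4] → 12; @12: prio [1B, align 1] → 13; @13: cpu [1B, align 1] → 14; @14: pid [1B, align 1] → 15; +1 tail pad (align 8); size 16, align 8
@0: b [1B, align 1] → 1
+1 pad (align 2)
@2: h [2B, align 2] → 4
@4: g [14B, align 2] → 18
+6 pad (align 8)
@24: lock [8B, align 8] → 32
@32: f [16B, align 8] → 48
within Config: cpu at 13
32 + 13 = 45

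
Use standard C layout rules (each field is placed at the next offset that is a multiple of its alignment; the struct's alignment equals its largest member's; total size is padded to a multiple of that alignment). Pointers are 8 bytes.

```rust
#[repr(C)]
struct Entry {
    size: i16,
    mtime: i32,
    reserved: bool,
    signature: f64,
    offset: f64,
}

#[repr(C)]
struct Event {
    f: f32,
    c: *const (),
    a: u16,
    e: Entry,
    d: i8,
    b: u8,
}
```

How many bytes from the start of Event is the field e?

24

Entry: 0..2  size  (2B, 2-aligned); 2..4  -- padding (2B); 4..8  mtime  (4B, 4-aligned); 8..9  reserved  (1B, 1-aligned); 9..16  -- padding (7B); 16..24  signature  (8B, 8-aligned); 24..32  offset  (8B, 8-aligned); sizeof = 32, alignof = 8
0..4  f  (4B, 4-aligned)
4..8  -- padding (4B)
8..16  c  (8B, 8-aligned)
16..18  a  (2B, 2-aligned)
18..24  -- padding (6B)
24..56  e  (32B, 8-aligned)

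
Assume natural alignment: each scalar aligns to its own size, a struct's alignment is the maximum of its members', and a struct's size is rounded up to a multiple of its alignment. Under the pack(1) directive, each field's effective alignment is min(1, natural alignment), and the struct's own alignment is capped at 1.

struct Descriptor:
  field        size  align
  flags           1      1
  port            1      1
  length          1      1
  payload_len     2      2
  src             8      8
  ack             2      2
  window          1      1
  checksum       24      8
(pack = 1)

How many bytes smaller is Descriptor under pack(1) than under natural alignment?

8

natural layout:
  @0: flags [1B, align 1] → 1
  @1: port [1B, align 1] → 2
  @2: length [1B, align 1] → 3
  +1 pad (align 2)
  @4: payload_len [2B, align 2] → 6
  +2 pad (align 8)
  @8: src [8B, align 8] → 16
  @16: ack [2B, align 2] → 18
  @18: window [1B, align 1] → 19
  +5 pad (align 8)
  @24: checksum [24B, align 8] → 48
  size 48, align 8
packed(1) layout:
  @0: flags [1B, align 1] → 1
  @1: port [1B, align 1] → 2
  @2: length [1B, align 1] → 3
  @3: payload_len [2B, align 1] → 5
  @5: src [8B, align 1] → 13
  @13: ack [2B, align 1] → 15
  @15: window [1B, align 1] → 16
  @16: checksum [24B, align 1] → 40
  size 40, align 1
48 − 40 = 8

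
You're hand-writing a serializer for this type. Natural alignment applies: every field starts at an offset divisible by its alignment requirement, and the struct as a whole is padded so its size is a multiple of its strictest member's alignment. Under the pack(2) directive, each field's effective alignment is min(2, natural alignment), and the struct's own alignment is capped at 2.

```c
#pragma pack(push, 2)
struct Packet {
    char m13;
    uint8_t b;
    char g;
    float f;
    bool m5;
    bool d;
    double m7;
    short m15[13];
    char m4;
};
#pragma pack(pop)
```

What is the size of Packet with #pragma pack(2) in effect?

0..1  m13  (1B, 1-aligned)
1..2  b  (1B, 1-aligned)
2..3  g  (1B, 1-aligned)
3..4  -- padding (1B)
4..8  f  (4B, 2-aligned)
8..9  m5  (1B, 1-aligned)
9..10  d  (1B, 1-aligned)
10..18  m7  (8B, 2-aligned)
18..44  m15  (26B, 2-aligned)
44..45  m4  (1B, 1-aligned)
45..46  -- tail padding (1B)
sizeof = 46, alignof = 2

46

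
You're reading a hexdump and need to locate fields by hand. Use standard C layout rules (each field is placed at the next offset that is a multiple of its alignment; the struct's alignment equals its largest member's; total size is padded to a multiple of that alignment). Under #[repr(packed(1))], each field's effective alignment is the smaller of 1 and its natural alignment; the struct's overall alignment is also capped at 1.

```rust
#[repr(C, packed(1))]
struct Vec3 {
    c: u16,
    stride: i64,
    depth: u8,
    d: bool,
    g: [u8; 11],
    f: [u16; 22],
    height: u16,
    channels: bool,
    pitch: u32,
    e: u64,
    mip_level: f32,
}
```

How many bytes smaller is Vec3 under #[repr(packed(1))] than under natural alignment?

natural layout:
  0..2  c  (2B, 2-aligned)
  2..8  -- padding (6B)
  8..16  stride  (8B, 8-aligned)
  16..17  depth  (1B, 1-aligned)
  17..18  d  (1B, 1-aligned)
  18..29  g  (11B, 1-aligned)
  29..30  -- padding (1B)
  30..74  f  (44B, 2-aligned)
  74..76  height  (2B, 2-aligned)
  76..77  channels  (1B, 1-aligned)
  77..80  -- padding (3B)
  80..84  pitch  (4B, 4-aligned)
  84..88  -- padding (4B)
  88..96  e  (8B, 8-aligned)
  96..100  mip_level  (4B, 4-aligned)
  100..104  -- tail padding (4B)
  sizeof = 104, alignof = 8
packed(1) layout:
  0..2  c  (2B, 1-aligned)
  2..10  stride  (8B, 1-aligned)
  10..11  depth  (1B, 1-aligned)
  11..12  d  (1B, 1-aligned)
  12..23  g  (11B, 1-aligned)
  23..67  f  (44B, 1-aligned)
  67..69  height  (2B, 1-aligned)
  69..70  channels  (1B, 1-aligned)
  70..74  pitch  (4B, 1-aligned)
  74..82  e  (8B, 1-aligned)
  82..86  mip_level  (4B, 1-aligned)
  sizeof = 86, alignof = 1
104 − 86 = 18

18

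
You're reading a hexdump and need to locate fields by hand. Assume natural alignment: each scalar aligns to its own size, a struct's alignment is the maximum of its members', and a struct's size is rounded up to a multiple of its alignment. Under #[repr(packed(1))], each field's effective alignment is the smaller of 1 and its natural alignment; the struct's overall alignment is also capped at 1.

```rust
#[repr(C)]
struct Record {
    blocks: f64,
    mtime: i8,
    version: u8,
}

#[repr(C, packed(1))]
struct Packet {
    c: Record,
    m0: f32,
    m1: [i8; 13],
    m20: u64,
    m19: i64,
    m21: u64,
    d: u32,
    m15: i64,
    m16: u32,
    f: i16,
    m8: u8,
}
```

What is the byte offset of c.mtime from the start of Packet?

8

Record: blocks at 0 (size 8, align 8) → ends 8; mtime at 8 (size 1, align 1) → ends 9; version at 9 (size 1, align 1) → ends 10; tail pad 6 to reach multiple of 8; total 16 bytes, alignment 8
c at 0 (size 16, align 1) → ends 16
within Record: mtime at 8
0 + 8 = 8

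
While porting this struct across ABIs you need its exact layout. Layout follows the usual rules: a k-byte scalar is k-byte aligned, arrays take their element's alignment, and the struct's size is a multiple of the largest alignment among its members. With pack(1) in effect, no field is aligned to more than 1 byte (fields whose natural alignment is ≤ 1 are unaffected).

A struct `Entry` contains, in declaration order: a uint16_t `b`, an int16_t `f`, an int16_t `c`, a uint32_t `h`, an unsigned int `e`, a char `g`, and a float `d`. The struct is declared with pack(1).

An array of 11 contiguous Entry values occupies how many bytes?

209

@0: b [2B, align 1] → 2
@2: f [2B, align 1] → 4
@4: c [2B, align 1] → 6
@6: h [4B, align 1] → 10
@10: e [4B, align 1] → 14
@14: g [1B, align 1] → 15
@15: d [4B, align 1] → 19
size 19, align 1
array of 11: 11 × 19 = 209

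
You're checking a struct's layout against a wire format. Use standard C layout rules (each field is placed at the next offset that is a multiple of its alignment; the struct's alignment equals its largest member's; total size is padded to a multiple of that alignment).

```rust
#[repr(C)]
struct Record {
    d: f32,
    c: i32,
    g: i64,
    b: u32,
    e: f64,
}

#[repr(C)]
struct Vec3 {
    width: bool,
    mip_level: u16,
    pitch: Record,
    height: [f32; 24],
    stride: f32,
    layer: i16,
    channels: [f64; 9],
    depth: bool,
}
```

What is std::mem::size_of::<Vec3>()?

224 bytes

Record: 0..4  d  (4B, 4-aligned); 4..8  c  (4B, 4-aligned); 8..16  g  (8B, 8-aligned); 16..20  b  (4B, 4-aligned); 20..24  -- padding (4B); 24..32  e  (8B, 8-aligned); sizeof = 32, alignof = 8
0..1  width  (1B, 1-aligned)
1..2  -- padding (1B)
2..4  mip_level  (2B, 2-aligned)
4..8  -- padding (4B)
8..40  pitch  (32B, 8-aligned)
40..136  height  (96B, 4-aligned)
136..140  stride  (4B, 4-aligned)
140..142  layer  (2B, 2-aligned)
142..144  -- padding (2B)
144..216  channels  (72B, 8-aligned)
216..217  depth  (1B, 1-aligned)
217..224  -- tail padding (7B)
sizeof = 224, alignof = 8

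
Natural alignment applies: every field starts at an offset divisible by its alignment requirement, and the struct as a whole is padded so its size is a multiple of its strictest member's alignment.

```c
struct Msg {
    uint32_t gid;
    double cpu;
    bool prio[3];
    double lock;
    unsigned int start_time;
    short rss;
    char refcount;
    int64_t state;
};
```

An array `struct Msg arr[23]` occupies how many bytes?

@0: gid [4B, align 4] → 4
+4 pad (align 8)
@8: cpu [8B, align 8] → 16
@16: prio [3B, align 1] → 19
+5 pad (align 8)
@24: lock [8B, align 8] → 32
@32: start_time [4B, align 4] → 36
@36: rss [2B, align 2] → 38
@38: refcount [1B, align 1] → 39
+1 pad (align 8)
@40: state [8B, align 8] → 48
size 48, align 8
array of 23: 23 × 48 = 1104

1104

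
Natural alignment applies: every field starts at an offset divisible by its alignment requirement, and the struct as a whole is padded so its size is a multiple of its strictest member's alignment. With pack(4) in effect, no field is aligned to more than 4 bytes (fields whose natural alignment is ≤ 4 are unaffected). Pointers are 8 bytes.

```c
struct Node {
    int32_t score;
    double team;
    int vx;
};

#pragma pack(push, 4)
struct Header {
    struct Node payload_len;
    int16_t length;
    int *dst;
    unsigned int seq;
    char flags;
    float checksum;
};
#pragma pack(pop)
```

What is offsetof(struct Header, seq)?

Node: 0..4  score  (4B, 4-aligned); 4..8  -- padding (4B); 8..16  team  (8B, 8-aligned); 16..20  vx  (4B, 4-aligned); 20..24  -- tail padding (4B); sizeof = 24, alignof = 8
0..24  payload_len  (24B, 4-aligned)
24..26  length  (2B, 2-aligned)
26..28  -- padding (2B)
28..36  dst  (8B, 4-aligned)
36..40  seq  (4B, 4-aligned)

36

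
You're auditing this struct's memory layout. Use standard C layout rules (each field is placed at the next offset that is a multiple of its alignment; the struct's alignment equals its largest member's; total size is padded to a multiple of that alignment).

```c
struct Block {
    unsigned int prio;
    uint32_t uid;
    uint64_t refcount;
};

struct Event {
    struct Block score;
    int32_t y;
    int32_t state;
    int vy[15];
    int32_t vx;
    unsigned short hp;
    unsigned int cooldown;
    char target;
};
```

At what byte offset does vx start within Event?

Block: @0: prio [4B, align 4] → 4; @4: uid [4B, align 4] → 8; @8: refcount [8B, align 8] → 16; size 16, align 8
@0: score [16B, align 8] → 16
@16: y [4B, align 4] → 20
@20: state [4B, align 4] → 24
@24: vy [60B, align 4] → 84
@84: vx [4B, align 4] → 88

84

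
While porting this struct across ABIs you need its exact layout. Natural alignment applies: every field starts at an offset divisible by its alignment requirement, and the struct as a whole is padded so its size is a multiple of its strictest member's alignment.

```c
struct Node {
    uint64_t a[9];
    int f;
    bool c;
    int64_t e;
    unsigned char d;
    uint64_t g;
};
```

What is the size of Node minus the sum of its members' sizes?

0..72  a  (72B, 8-aligned)
72..76  f  (4B, 4-aligned)
76..77  c  (1B, 1-aligned)
77..80  -- padding (3B)
80..88  e  (8B, 8-aligned)
88..89  d  (1B, 1-aligned)
89..96  -- padding (7B)
96..104  g  (8B, 8-aligned)
sizeof = 104, alignof = 8
data bytes 94, size 104 → padding 10

10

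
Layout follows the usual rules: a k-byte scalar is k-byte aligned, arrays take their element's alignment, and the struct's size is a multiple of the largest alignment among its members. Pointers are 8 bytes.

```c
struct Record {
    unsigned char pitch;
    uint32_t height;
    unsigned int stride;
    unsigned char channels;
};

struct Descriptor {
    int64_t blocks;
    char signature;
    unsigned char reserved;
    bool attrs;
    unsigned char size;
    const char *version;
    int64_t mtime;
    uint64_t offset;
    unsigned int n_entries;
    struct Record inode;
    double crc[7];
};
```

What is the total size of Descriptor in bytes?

Record: 0..1  pitch  (1B, 1-aligned); 1..4  -- padding (3B); 4..8  height  (4B, 4-aligned); 8..12  stride  (4B, 4-aligned); 12..13  channels  (1B, 1-aligned); 13..16  -- tail padding (3B); sizeof = 16, alignof = 4
0..8  blocks  (8B, 8-aligned)
8..9  signature  (1B, 1-aligned)
9..10  reserved  (1B, 1-aligned)
10..11  attrs  (1B, 1-aligned)
11..12  size  (1B, 1-aligned)
12..16  -- padding (4B)
16..24  version  (8B, 8-aligned)
24..32  mtime  (8B, 8-aligned)
32..40  offset  (8B, 8-aligned)
40..44  n_entries  (4B, 4-aligned)
44..60  inode  (16B, 4-aligned)
60..64  -- padding (4B)
64..120  crc  (56B, 8-aligned)
sizeof = 120, alignof = 8

120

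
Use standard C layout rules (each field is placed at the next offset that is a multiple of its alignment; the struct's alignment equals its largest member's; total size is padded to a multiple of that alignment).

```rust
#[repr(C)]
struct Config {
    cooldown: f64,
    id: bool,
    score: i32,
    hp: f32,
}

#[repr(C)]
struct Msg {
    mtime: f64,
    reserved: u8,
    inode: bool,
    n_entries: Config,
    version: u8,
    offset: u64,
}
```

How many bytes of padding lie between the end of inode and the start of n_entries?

Config: cooldown at 0 (size 8, align 8) → ends 8; id at 8 (size 1, align 1) → ends 9; pad 3 to align 4 for score; score at 12 (size 4, align 4) → ends 16; hp at 16 (size 4, align 4) → ends 20; tail pad 4 to reach multiple of 8; total 24 bytes, alignment 8
mtime at 0 (size 8, align 8) → ends 8
reserved at 8 (size 1, align 1) → ends 9
inode at 9 (size 1, align 1) → ends 10
pad 6 to align 8 for n_entries
n_entries at 16 (size 24, align 8) → ends 40

6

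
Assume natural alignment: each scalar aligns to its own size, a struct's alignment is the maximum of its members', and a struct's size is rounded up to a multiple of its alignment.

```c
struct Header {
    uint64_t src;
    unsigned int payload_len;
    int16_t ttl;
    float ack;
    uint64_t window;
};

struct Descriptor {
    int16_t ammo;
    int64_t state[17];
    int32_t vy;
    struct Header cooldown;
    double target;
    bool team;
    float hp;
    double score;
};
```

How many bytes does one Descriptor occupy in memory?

208

Header: @0: src [8B, align 8] → 8; @8: payload_len [4B, align 4] → 12; @12: ttl [2B, align 2] → 14; +2 pad (align 4); @16: ack [4B, align 4] → 20; +4 pad (align 8); @24: window [8B, align 8] → 32; size 32, align 8
@0: ammo [2B, align 2] → 2
+6 pad (align 8)
@8: state [136B, align 8] → 144
@144: vy [4B, align 4] → 148
+4 pad (align 8)
@152: cooldown [32B, align 8] → 184
@184: target [8B, align 8] → 192
@192: team [1B, align 1] → 193
+3 pad (align 4)
@196: hp [4B, align 4] → 200
@200: score [8B, align 8] → 208
size 208, align 8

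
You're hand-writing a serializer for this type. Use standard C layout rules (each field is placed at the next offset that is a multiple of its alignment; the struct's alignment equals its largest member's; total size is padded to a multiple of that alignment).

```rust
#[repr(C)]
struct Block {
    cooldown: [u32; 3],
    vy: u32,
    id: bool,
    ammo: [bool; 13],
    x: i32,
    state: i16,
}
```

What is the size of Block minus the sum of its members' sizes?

cooldown at 0 (size 12, align 4) → ends 12
vy at 12 (size 4, align 4) → ends 16
id at 16 (size 1, align 1) → ends 17
ammo at 17 (size 13, align 1) → ends 30
pad 2 to align 4 for x
x at 32 (size 4, align 4) → ends 36
state at 36 (size 2, align 2) → ends 38
tail pad 2 to reach multiple of 4
total 40 bytes, alignment 4
data bytes 36, size 40 → padding 4

4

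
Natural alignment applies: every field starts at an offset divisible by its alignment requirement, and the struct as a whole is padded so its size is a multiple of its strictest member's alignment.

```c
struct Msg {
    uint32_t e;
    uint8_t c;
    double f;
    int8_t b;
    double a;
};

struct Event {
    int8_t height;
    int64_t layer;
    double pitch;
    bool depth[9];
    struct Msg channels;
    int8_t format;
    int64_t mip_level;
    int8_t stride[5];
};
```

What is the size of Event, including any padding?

96 bytes

Msg: e at 0 (size 4, align 4) → ends 4; c at 4 (size 1, align 1) → ends 5; pad 3 to align 8 for f; f at 8 (size 8, align 8) → ends 16; b at 16 (size 1, align 1) → ends 17; pad 7 to align 8 for a; a at 24 (size 8, align 8) → ends 32; total 32 bytes, alignment 8
height at 0 (size 1, align 1) → ends 1
pad 7 to align 8 for layer
layer at 8 (size 8, align 8) → ends 16
pitch at 16 (size 8, align 8) → ends 24
depth at 24 (size 9, align 1) → ends 33
pad 7 to align 8 for channels
channels at 40 (size 32, align 8) → ends 72
format at 72 (size 1, align 1) → ends 73
pad 7 to align 8 for mip_level
mip_level at 80 (size 8, align 8) → ends 88
stride at 88 (size 5, align 1) → ends 93
tail pad 3 to reach multiple of 8
total 96 bytes, alignment 8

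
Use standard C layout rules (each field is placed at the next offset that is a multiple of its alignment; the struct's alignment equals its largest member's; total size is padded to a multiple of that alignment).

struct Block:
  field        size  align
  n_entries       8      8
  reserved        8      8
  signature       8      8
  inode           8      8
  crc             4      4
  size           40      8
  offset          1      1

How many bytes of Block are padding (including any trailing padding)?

11

n_entries at 0 (size 8, align 8) → ends 8
reserved at 8 (size 8, align 8) → ends 16
signature at 16 (size 8, align 8) → ends 24
inode at 24 (size 8, align 8) → ends 32
crc at 32 (size 4, align 4) → ends 36
pad 4 to align 8 for size
size at 40 (size 40, align 8) → ends 80
offset at 80 (size 1, align 1) → ends 81
tail pad 7 to reach multiple of 8
total 88 bytes, alignment 8
data bytes 77, size 88 → padding 11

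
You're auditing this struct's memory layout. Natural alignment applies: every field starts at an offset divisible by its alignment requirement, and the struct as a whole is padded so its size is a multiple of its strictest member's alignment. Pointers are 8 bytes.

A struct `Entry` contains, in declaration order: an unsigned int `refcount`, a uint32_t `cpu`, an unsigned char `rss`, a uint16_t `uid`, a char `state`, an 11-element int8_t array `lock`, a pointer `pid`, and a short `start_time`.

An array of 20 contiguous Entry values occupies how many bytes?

800

0..4  refcount  (4B, 4-aligned)
4..8  cpu  (4B, 4-aligned)
8..9  rss  (1B, 1-aligned)
9..10  -- padding (1B)
10..12  uid  (2B, 2-aligned)
12..13  state  (1B, 1-aligned)
13..24  lock  (11B, 1-aligned)
24..32  pid  (8B, 8-aligned)
32..34  start_time  (2B, 2-aligned)
34..40  -- tail padding (6B)
sizeof = 40, alignof = 8
array of 20: 20 × 40 = 800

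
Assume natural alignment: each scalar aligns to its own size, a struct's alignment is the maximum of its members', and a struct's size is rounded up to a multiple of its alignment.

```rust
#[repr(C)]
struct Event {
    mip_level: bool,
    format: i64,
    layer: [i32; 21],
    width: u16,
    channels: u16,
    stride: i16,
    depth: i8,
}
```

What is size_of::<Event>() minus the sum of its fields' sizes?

0..1  mip_level  (1B, 1-aligned)
1..8  -- padding (7B)
8..16  format  (8B, 8-aligned)
16..100  layer  (84B, 4-aligned)
100..102  width  (2B, 2-aligned)
102..104  channels  (2B, 2-aligned)
104..106  stride  (2B, 2-aligned)
106..107  depth  (1B, 1-aligned)
107..112  -- tail padding (5B)
sizeof = 112, alignof = 8
data bytes 100, size 112 → padding 12

12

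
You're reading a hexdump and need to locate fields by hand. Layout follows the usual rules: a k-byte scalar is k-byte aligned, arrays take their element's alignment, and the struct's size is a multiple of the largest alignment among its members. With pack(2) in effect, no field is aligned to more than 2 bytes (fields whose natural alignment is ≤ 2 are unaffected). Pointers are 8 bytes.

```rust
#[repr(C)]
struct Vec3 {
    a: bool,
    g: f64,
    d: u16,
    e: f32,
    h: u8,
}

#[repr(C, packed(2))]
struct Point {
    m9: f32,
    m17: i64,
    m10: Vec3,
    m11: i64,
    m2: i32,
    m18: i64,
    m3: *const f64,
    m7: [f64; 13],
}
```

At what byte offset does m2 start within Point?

Vec3: 0..1  a  (1B, 1-aligned); 1..8  -- padding (7B); 8..16  g  (8B, 8-aligned); 16..18  d  (2B, 2-aligned); 18..20  -- padding (2B); 20..24  e  (4B, 4-aligned); 24..25  h  (1B, 1-aligned); 25..32  -- tail padding (7B); sizeof = 32, alignof = 8
0..4  m9  (4B, 2-aligned)
4..12  m17  (8B, 2-aligned)
12..44  m10  (32B, 2-aligned)
44..52  m11  (8B, 2-aligned)
52..56  m2  (4B, 2-aligned)

52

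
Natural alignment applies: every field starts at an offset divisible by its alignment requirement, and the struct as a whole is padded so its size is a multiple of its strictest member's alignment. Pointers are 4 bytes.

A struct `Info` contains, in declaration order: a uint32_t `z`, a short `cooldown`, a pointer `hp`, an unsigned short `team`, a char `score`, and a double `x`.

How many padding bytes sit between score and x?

1

z at 0 (size 4, align 4) → ends 4
cooldown at 4 (size 2, align 2) → ends 6
pad 2 to align 4 for hp
hp at 8 (size 4, align 4) → ends 12
team at 12 (size 2, align 2) → ends 14
score at 14 (size 1, align 1) → ends 15
pad 1 to align 8 for x
x at 16 (size 8, align 8) → ends 24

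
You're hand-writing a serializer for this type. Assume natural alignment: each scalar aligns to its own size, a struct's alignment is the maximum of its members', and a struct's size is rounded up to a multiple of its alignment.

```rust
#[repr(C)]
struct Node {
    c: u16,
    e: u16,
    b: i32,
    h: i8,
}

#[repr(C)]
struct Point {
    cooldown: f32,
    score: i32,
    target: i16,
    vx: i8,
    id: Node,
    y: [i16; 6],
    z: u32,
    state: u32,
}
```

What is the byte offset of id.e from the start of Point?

14

Node: c at 0 (size 2, align 2) → ends 2; e at 2 (size 2, align 2) → ends 4; b at 4 (size 4, align 4) → ends 8; h at 8 (size 1, align 1) → ends 9; tail pad 3 to reach multiple of 4; total 12 bytes, alignment 4
cooldown at 0 (size 4, align 4) → ends 4
score at 4 (size 4, align 4) → ends 8
target at 8 (size 2, align 2) → ends 10
vx at 10 (size 1, align 1) → ends 11
pad 1 to align 4 for id
id at 12 (size 12, align 4) → ends 24
within Node: e at 2
12 + 2 = 14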